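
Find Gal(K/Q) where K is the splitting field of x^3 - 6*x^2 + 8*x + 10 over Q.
Gal(K/Q) = S_3 (symmetric group of order 6)

Compute the discriminant of x^3 + (-6)*x^2 + (8)*x + (10): Δ = -2444. Since Δ is not a rational square, the Galois group is not contained in A_3; it must be the full S_3 (irreducibility of the cubic rules out anything smaller).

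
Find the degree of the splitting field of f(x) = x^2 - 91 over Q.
[K:Q] = 2

The polynomial x^2 - 91 is irreducible over Q since 91 is not a perfect square. Its splitting field is Q(sqrt(91)), which has degree 2 over Q.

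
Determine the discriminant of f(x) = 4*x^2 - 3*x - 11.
Δ = 185

For a quadratic a x^2 + b x + c the discriminant is Δ = b^2 - 4ac = (-3)^2 - 4*(4)*(-11) = 9 - (-176) = 185.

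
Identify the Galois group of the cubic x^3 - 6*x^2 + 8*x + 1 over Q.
Gal(K/Q) = S_3 (symmetric group of order 6)

Compute the discriminant of x^3 + (-6)*x^2 + (8)*x + (1): Δ = 229. Since Δ is not a rational square, the Galois group is not contained in A_3; it must be the full S_3 (irreducibility of the cubic rules out anything smaller).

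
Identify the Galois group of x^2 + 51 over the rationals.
Gal(K/Q) = Z/2Z (cyclic of order 2)

x^2 + 51 is irreducible over Q since -51 is not a rational square. The splitting field Q(sqrt(-51)) has degree 2 over Q, and its unique nontrivial automorphism is sqrt(-51) ↦ -sqrt(-51). Hence Gal(Q(sqrt(-51))/Q) = Z/2Z.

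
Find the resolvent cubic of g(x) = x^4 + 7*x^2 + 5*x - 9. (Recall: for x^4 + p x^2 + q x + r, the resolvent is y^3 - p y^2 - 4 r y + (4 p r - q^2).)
h(y) = y^3 - 7*y^2 + 36*y - 277

Identify coefficients: p = 7, q = 5, r = -9.
Plug into h(y) = y^3 - p y^2 - 4 r y + (4 p r - q^2):
  h(y) = y^3 - (7) y^2 - 4*(-9) y + (4*(7)*(-9) - (5)^2)
       = y^3 + (-7) y^2 + (36) y + (-277).
Simplifying: h(y) = y^3 - 7*y^2 + 36*y - 277.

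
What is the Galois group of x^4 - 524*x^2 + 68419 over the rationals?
Gal(K/Q) = V_4 (Klein four-group, Z/2Z × Z/2Z)

f factors as (x^2 - 247)(x^2 - 277), so the splitting field is K = Q(sqrt(247), sqrt(277)). The elements 247, 277, 68419 are all non-squares in Q, so sqrt(247) and sqrt(277) generate independent quadratic extensions. Thus [K:Q] = 4 and Gal(K/Q) is generated by the two order-2 automorphisms sqrt(247) ↦ -sqrt(247) and sqrt(277) ↦ -sqrt(277), giving V_4.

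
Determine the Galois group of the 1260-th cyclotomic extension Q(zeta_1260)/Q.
|Gal(Q(zeta_1260)/Q)| = phi(1260) = 288; group ≅ (Z/1260Z)^* ≅ Z/2Z × Z/4Z × Z/6Z × Z/6Z

The n-th cyclotomic polynomial Φ_1260(x) is the minimal polynomial of zeta_1260 over Q and has degree phi(1260) = 288. So Q(zeta_1260) is a degree-288 Galois extension with Galois group (Z/1260Z)^*. By CRT, (Z/1260Z)^* ≅ (Z/4Z)^* × (Z/9Z)^* × (Z/5Z)^* × (Z/7Z)^*. Each prime-power unit group is (Z/4Z)^* ≅ Z/2Z; (Z/9Z)^* ≅ Z/6Z; (Z/5Z)^* ≅ Z/4Z; (Z/7Z)^* ≅ Z/6Z. Hence Gal(Q(zeta_1260)/Q) ≅ Z/2Z × Z/4Z × Z/6Z × Z/6Z.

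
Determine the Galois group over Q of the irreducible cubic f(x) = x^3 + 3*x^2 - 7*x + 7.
Gal(K/Q) = S_3 (symmetric group of order 6)

Compute the discriminant of x^3 + (3)*x^2 + (-7)*x + (7): Δ = -2912. Since Δ is not a rational square, the Galois group is not contained in A_3; it must be the full S_3 (irreducibility of the cubic rules out anything smaller).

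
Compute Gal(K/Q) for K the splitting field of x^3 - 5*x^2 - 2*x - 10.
Gal(K/Q) = S_3 (symmetric group of order 6)

Compute the discriminant of x^3 + (-5)*x^2 + (-2)*x + (-10): Δ = -9368. Since Δ is not a rational square, the Galois group is not contained in A_3; it must be the full S_3 (irreducibility of the cubic rules out anything smaller).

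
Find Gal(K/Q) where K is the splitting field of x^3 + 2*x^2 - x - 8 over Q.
Gal(K/Q) = S_3 (symmetric group of order 6)

Compute the discriminant of x^3 + (2)*x^2 + (-1)*x + (-8): Δ = -1176. Since Δ is not a rational square, the Galois group is not contained in A_3; it must be the full S_3 (irreducibility of the cubic rules out anything smaller).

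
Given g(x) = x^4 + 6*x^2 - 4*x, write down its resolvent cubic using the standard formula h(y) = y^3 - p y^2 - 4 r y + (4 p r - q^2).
h(y) = y^3 - 6*y^2 - 16

Identify coefficients: p = 6, q = -4, r = 0.
Plug into h(y) = y^3 - p y^2 - 4 r y + (4 p r - q^2):
  h(y) = y^3 - (6) y^2 - 4*(0) y + (4*(6)*(0) - (-4)^2)
       = y^3 + (-6) y^2 + (0) y + (-16).
Simplifying: h(y) = y^3 - 6*y^2 - 16.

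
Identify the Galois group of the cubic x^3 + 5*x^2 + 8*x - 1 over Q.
Gal(K/Q) = S_3 (symmetric group of order 6)

Compute the discriminant of x^3 + (5)*x^2 + (8)*x + (-1): Δ = -695. Since Δ is not a rational square, the Galois group is not contained in A_3; it must be the full S_3 (irreducibility of the cubic rules out anything smaller).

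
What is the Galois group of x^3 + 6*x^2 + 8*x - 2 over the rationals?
Gal(K/Q) = S_3 (symmetric group of order 6)

Compute the discriminant of x^3 + (6)*x^2 + (8)*x + (-2): Δ = 148. Since Δ is not a rational square, the Galois group is not contained in A_3; it must be the full S_3 (irreducibility of the cubic rules out anything smaller).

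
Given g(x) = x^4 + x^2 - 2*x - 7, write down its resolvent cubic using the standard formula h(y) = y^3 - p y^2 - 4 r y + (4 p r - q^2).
h(y) = y^3 - y^2 + 28*y - 32

Identify coefficients: p = 1, q = -2, r = -7.
Plug into h(y) = y^3 - p y^2 - 4 r y + (4 p r - q^2):
  h(y) = y^3 - (1) y^2 - 4*(-7) y + (4*(1)*(-7) - (-2)^2)
       = y^3 + (-1) y^2 + (28) y + (-32).
Simplifying: h(y) = y^3 - y^2 + 28*y - 32.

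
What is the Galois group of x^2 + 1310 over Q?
Gal(K/Q) = Z/2Z (cyclic of order 2)

x^2 + 1310 is irreducible over Q since -1310 is not a rational square. The splitting field Q(sqrt(-1310)) has degree 2 over Q, and its unique nontrivial automorphism is sqrt(-1310) ↦ -sqrt(-1310). Hence Gal(Q(sqrt(-1310))/Q) = Z/2Z.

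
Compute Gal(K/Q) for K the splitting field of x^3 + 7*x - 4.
Gal(K/Q) = S_3 (symmetric group of order 6)

Compute the discriminant of x^3 + (0)*x^2 + (7)*x + (-4): Δ = -1804. Since Δ is not a rational square, the Galois group is not contained in A_3; it must be the full S_3 (irreducibility of the cubic rules out anything smaller).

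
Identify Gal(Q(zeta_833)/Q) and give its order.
|Gal(Q(zeta_833)/Q)| = phi(833) = 672; group ≅ (Z/833Z)^* ≅ Z/16Z × Z/42Z

The n-th cyclotomic polynomial Φ_833(x) is the minimal polynomial of zeta_833 over Q and has degree phi(833) = 672. So Q(zeta_833) is a degree-672 Galois extension with Galois group (Z/833Z)^*. By CRT, (Z/833Z)^* ≅ (Z/49Z)^* × (Z/17Z)^*. Each prime-power unit group is (Z/49Z)^* ≅ Z/42Z; (Z/17Z)^* ≅ Z/16Z. Hence Gal(Q(zeta_833)/Q) ≅ Z/16Z × Z/42Z.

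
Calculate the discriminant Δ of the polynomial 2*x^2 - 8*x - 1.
Δ = 72

For a quadratic a x^2 + b x + c the discriminant is Δ = b^2 - 4ac = (-8)^2 - 4*(2)*(-1) = 64 - (-8) = 72.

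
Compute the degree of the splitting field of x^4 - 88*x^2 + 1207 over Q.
[K:Q] = 4

f factors as (x^2 - 17)(x^2 - 71); the splitting field is K = Q(sqrt(17), sqrt(71)). Since 17, 71, and 1207 are all non-squares in Q, the three subfields Q(sqrt(17)), Q(sqrt(71)), Q(sqrt(1207)) are distinct degree-2 extensions, so [K:Q] = 4 (Klein four Galois group).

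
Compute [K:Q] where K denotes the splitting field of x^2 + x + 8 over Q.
[K:Q] = 2

The discriminant of x^2 + (1)*x + (8) is b^2 - 4c = 1 - (32) = -31. Since -31 is not a perfect square in Q, the polynomial is irreducible over Q. Its two roots generate a degree-2 extension, so [K:Q] = 2.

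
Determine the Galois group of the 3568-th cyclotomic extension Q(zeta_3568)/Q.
|Gal(Q(zeta_3568)/Q)| = phi(3568) = 1776; group ≅ (Z/3568Z)^* ≅ Z/2Z × Z/4Z × Z/222Z

The n-th cyclotomic polynomial Φ_3568(x) is the minimal polynomial of zeta_3568 over Q and has degree phi(3568) = 1776. So Q(zeta_3568) is a degree-1776 Galois extension with Galois group (Z/3568Z)^*. By CRT, (Z/3568Z)^* ≅ (Z/16Z)^* × (Z/223Z)^*. Each prime-power unit group is (Z/16Z)^* ≅ Z/2Z × Z/4Z; (Z/223Z)^* ≅ Z/222Z. Hence Gal(Q(zeta_3568)/Q) ≅ Z/2Z × Z/4Z × Z/222Z.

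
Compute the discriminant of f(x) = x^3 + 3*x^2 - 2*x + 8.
Δ = -3388

For x^3 + a x^2 + b x + c the discriminant is Δ = 18 a b c - 4 a^3 c + a^2 b^2 - 4 b^3 - 27 c^2.
Plug a = 3, b = -2, c = 8:
  18*(3)*(-2)*(8) - 4*(3)^3*(8) + (3)^2*(-2)^2 - 4*(-2)^3 - 27*(8)^2
  = -864 + (-864) + 36 + (32) + (-1728)
  = -3388.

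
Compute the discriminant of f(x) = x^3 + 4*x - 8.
Δ = -1984

For x^3 + a x^2 + b x + c the discriminant is Δ = 18 a b c - 4 a^3 c + a^2 b^2 - 4 b^3 - 27 c^2.
Plug a = 0, b = 4, c = -8:
  18*(0)*(4)*(-8) - 4*(0)^3*(-8) + (0)^2*(4)^2 - 4*(4)^3 - 27*(-8)^2
  = 0 + (0) + 0 + (-256) + (-1728)
  = -1984.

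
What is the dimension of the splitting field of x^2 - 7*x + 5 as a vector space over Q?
[K:Q] = 2

The discriminant of x^2 + (-7)*x + (5) is b^2 - 4c = 49 - (20) = 29. Since 29 is not a perfect square in Q, the polynomial is irreducible over Q. Its two roots generate a degree-2 extension, so [K:Q] = 2.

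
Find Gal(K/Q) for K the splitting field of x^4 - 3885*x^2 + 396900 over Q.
Gal(K/Q) = Z/2Z (cyclic of order 2)

f factors as (x^2 - 105)(x^2 - 3780), so the splitting field is K = Q(sqrt(105), sqrt(3780)). The squarefree part of 105 is 105 and the squarefree part of 3780 is also 105, so sqrt(105) and sqrt(3780) are both rational multiples of sqrt(105). Hence Q(sqrt(105)) = Q(sqrt(3780)) = Q(sqrt(105)), and the splitting field collapses to a single degree-2 extension with Galois group Z/2Z.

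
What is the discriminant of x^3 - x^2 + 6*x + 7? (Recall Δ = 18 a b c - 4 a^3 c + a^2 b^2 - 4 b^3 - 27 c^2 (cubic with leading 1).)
Δ = -2879

For x^3 + a x^2 + b x + c the discriminant is Δ = 18 a b c - 4 a^3 c + a^2 b^2 - 4 b^3 - 27 c^2.
Plug a = -1, b = 6, c = 7:
  18*(-1)*(6)*(7) - 4*(-1)^3*(7) + (-1)^2*(6)^2 - 4*(6)^3 - 27*(7)^2
  = -756 + (28) + 36 + (-864) + (-1323)
  = -2879.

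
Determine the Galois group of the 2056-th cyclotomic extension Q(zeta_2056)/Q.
|Gal(Q(zeta_2056)/Q)| = phi(2056) = 1024; group ≅ (Z/2056Z)^* ≅ Z/2Z × Z/2Z × Z/256Z

The n-th cyclotomic polynomial Φ_2056(x) is the minimal polynomial of zeta_2056 over Q and has degree phi(2056) = 1024. So Q(zeta_2056) is a degree-1024 Galois extension with Galois group (Z/2056Z)^*. By CRT, (Z/2056Z)^* ≅ (Z/8Z)^* × (Z/257Z)^*. Each prime-power unit group is (Z/8Z)^* ≅ Z/2Z × Z/2Z; (Z/257Z)^* ≅ Z/256Z. Hence Gal(Q(zeta_2056)/Q) ≅ Z/2Z × Z/2Z × Z/256Z.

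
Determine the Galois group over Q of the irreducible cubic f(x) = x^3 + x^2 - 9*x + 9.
Gal(K/Q) = S_3 (symmetric group of order 6)

Compute the discriminant of x^3 + (1)*x^2 + (-9)*x + (9): Δ = -684. Since Δ is not a rational square, the Galois group is not contained in A_3; it must be the full S_3 (irreducibility of the cubic rules out anything smaller).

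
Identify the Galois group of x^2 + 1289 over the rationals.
Gal(K/Q) = Z/2Z (cyclic of order 2)

x^2 + 1289 is irreducible over Q since -1289 is not a rational square. The splitting field Q(sqrt(-1289)) has degree 2 over Q, and its unique nontrivial automorphism is sqrt(-1289) ↦ -sqrt(-1289). Hence Gal(Q(sqrt(-1289))/Q) = Z/2Z.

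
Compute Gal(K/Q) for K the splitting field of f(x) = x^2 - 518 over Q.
Gal(K/Q) = Z/2Z (cyclic of order 2)

x^2 - 518 is irreducible over Q since 518 is not a rational square. The splitting field Q(sqrt(518)) has degree 2 over Q, and its unique nontrivial automorphism is sqrt(518) ↦ -sqrt(518). Hence Gal(Q(sqrt(518))/Q) = Z/2Z.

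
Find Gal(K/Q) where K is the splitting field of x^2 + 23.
Gal(K/Q) = Z/2Z (cyclic of order 2)

x^2 + 23 is irreducible over Q since -23 is not a rational square. The splitting field Q(sqrt(-23)) has degree 2 over Q, and its unique nontrivial automorphism is sqrt(-23) ↦ -sqrt(-23). Hence Gal(Q(sqrt(-23))/Q) = Z/2Z.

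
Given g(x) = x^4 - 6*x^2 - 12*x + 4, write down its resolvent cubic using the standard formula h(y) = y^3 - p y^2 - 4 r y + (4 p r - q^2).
h(y) = y^3 + 6*y^2 - 16*y - 240

Identify coefficients: p = -6, q = -12, r = 4.
Plug into h(y) = y^3 - p y^2 - 4 r y + (4 p r - q^2):
  h(y) = y^3 - (-6) y^2 - 4*(4) y + (4*(-6)*(4) - (-12)^2)
       = y^3 + (6) y^2 + (-16) y + (-240).
Simplifying: h(y) = y^3 + 6*y^2 - 16*y - 240.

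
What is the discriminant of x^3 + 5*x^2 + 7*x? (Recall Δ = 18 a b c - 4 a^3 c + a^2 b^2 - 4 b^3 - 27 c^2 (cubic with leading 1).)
Δ = -147

For x^3 + a x^2 + b x + c the discriminant is Δ = 18 a b c - 4 a^3 c + a^2 b^2 - 4 b^3 - 27 c^2.
Plug a = 5, b = 7, c = 0:
  18*(5)*(7)*(0) - 4*(5)^3*(0) + (5)^2*(7)^2 - 4*(7)^3 - 27*(0)^2
  = 0 + (0) + 1225 + (-1372) + (0)
  = -147.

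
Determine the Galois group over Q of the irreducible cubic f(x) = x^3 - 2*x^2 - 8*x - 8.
Gal(K/Q) = S_3 (symmetric group of order 6)

Compute the discriminant of x^3 + (-2)*x^2 + (-8)*x + (-8): Δ = -1984. Since Δ is not a rational square, the Galois group is not contained in A_3; it must be the full S_3 (irreducibility of the cubic rules out anything smaller).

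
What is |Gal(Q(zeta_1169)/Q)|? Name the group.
|Gal(Q(zeta_1169)/Q)| = phi(1169) = 996; group ≅ (Z/1169Z)^* ≅ Z/6Z × Z/166Z

The n-th cyclotomic polynomial Φ_1169(x) is the minimal polynomial of zeta_1169 over Q and has degree phi(1169) = 996. So Q(zeta_1169) is a degree-996 Galois extension with Galois group (Z/1169Z)^*. By CRT, (Z/1169Z)^* ≅ (Z/7Z)^* × (Z/167Z)^*. Each prime-power unit group is (Z/7Z)^* ≅ Z/6Z; (Z/167Z)^* ≅ Z/166Z. Hence Gal(Q(zeta_1169)/Q) ≅ Z/6Z × Z/166Z.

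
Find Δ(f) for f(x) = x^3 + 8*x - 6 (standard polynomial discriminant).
Δ = -3020

For a depressed cubic x^3 + p x + q the discriminant is Δ = -4 p^3 - 27 q^2 = -4*(8)^3 - 27*(-6)^2 = -2048 - 972 = -3020.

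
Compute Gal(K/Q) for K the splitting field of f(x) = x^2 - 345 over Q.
Gal(K/Q) = Z/2Z (cyclic of order 2)

x^2 - 345 is irreducible over Q since 345 is not a rational square. The splitting field Q(sqrt(345)) has degree 2 over Q, and its unique nontrivial automorphism is sqrt(345) ↦ -sqrt(345). Hence Gal(Q(sqrt(345))/Q) = Z/2Z.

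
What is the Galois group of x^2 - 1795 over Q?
Gal(K/Q) = Z/2Z (cyclic of order 2)

x^2 - 1795 is irreducible over Q since 1795 is not a rational square. The splitting field Q(sqrt(1795)) has degree 2 over Q, and its unique nontrivial automorphism is sqrt(1795) ↦ -sqrt(1795). Hence Gal(Q(sqrt(1795))/Q) = Z/2Z.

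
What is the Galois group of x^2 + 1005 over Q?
Gal(K/Q) = Z/2Z (cyclic of order 2)

x^2 + 1005 is irreducible over Q since -1005 is not a rational square. The splitting field Q(sqrt(-1005)) has degree 2 over Q, and its unique nontrivial automorphism is sqrt(-1005) ↦ -sqrt(-1005). Hence Gal(Q(sqrt(-1005))/Q) = Z/2Z.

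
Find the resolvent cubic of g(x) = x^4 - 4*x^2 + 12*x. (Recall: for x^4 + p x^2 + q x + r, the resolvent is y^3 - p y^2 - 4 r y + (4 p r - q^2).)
h(y) = y^3 + 4*y^2 - 144

Identify coefficients: p = -4, q = 12, r = 0.
Plug into h(y) = y^3 - p y^2 - 4 r y + (4 p r - q^2):
  h(y) = y^3 - (-4) y^2 - 4*(0) y + (4*(-4)*(0) - (12)^2)
       = y^3 + (4) y^2 + (0) y + (-144).
Simplifying: h(y) = y^3 + 4*y^2 - 144.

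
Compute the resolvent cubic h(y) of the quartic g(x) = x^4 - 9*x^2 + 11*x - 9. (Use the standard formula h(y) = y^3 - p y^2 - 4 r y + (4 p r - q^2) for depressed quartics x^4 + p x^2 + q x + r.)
h(y) = y^3 + 9*y^2 + 36*y + 203

Identify coefficients: p = -9, q = 11, r = -9.
Plug into h(y) = y^3 - p y^2 - 4 r y + (4 p r - q^2):
  h(y) = y^3 - (-9) y^2 - 4*(-9) y + (4*(-9)*(-9) - (11)^2)
       = y^3 + (9) y^2 + (36) y + (203).
Simplifying: h(y) = y^3 + 9*y^2 + 36*y + 203.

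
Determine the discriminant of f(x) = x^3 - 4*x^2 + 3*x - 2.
Δ = -152

For x^3 + a x^2 + b x + c the discriminant is Δ = 18 a b c - 4 a^3 c + a^2 b^2 - 4 b^3 - 27 c^2.
Plug a = -4, b = 3, c = -2:
  18*(-4)*(3)*(-2) - 4*(-4)^3*(-2) + (-4)^2*(3)^2 - 4*(3)^3 - 27*(-2)^2
  = 432 + (-512) + 144 + (-108) + (-108)
  = -152.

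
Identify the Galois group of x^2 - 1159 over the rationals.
Gal(K/Q) = Z/2Z (cyclic of order 2)

x^2 - 1159 is irreducible over Q since 1159 is not a rational square. The splitting field Q(sqrt(1159)) has degree 2 over Q, and its unique nontrivial automorphism is sqrt(1159) ↦ -sqrt(1159). Hence Gal(Q(sqrt(1159))/Q) = Z/2Z.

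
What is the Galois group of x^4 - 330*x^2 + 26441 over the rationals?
Gal(K/Q) = V_4 (Klein four-group, Z/2Z × Z/2Z)

f factors as (x^2 - 137)(x^2 - 193), so the splitting field is K = Q(sqrt(137), sqrt(193)). The elements 137, 193, 26441 are all non-squares in Q, so sqrt(137) and sqrt(193) generate independent quadratic extensions. Thus [K:Q] = 4 and Gal(K/Q) is generated by the two order-2 automorphisms sqrt(137) ↦ -sqrt(137) and sqrt(193) ↦ -sqrt(193), giving V_4.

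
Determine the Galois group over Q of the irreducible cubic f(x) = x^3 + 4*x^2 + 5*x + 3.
Gal(K/Q) = S_3 (symmetric group of order 6)

Compute the discriminant of x^3 + (4)*x^2 + (5)*x + (3): Δ = -31. Since Δ is not a rational square, the Galois group is not contained in A_3; it must be the full S_3 (irreducibility of the cubic rules out anything smaller).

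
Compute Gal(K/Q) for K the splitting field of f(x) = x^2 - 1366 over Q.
Gal(K/Q) = Z/2Z (cyclic of order 2)

x^2 - 1366 is irreducible over Q since 1366 is not a rational square. The splitting field Q(sqrt(1366)) has degree 2 over Q, and its unique nontrivial automorphism is sqrt(1366) ↦ -sqrt(1366). Hence Gal(Q(sqrt(1366))/Q) = Z/2Z.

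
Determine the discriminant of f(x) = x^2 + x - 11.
Δ = 45

For a quadratic a x^2 + b x + c the discriminant is Δ = b^2 - 4ac = (1)^2 - 4*(1)*(-11) = 1 - (-44) = 45.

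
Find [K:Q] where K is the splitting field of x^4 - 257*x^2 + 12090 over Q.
[K:Q] = 4

f factors as (x^2 - 195)(x^2 - 62); the splitting field is K = Q(sqrt(195), sqrt(62)). Since 195, 62, and 12090 are all non-squares in Q, the three subfields Q(sqrt(195)), Q(sqrt(62)), Q(sqrt(12090)) are distinct degree-2 extensions, so [K:Q] = 4 (Klein four Galois group).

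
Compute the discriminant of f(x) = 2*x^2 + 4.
Δ = -32

For a quadratic a x^2 + b x + c the discriminant is Δ = b^2 - 4ac = (0)^2 - 4*(2)*(4) = 0 - (32) = -32.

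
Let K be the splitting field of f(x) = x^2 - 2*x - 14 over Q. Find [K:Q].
[K:Q] = 2

The discriminant of x^2 + (-2)*x + (-14) is b^2 - 4c = 4 - (-56) = 60. Since 60 is not a perfect square in Q, the polynomial is irreducible over Q. Its two roots generate a degree-2 extension, so [K:Q] = 2.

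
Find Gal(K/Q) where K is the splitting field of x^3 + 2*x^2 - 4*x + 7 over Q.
Gal(K/Q) = S_3 (symmetric group of order 6)

Compute the discriminant of x^3 + (2)*x^2 + (-4)*x + (7): Δ = -2235. Since Δ is not a rational square, the Galois group is not contained in A_3; it must be the full S_3 (irreducibility of the cubic rules out anything smaller).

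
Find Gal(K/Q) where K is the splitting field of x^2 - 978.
Gal(K/Q) = Z/2Z (cyclic of order 2)

x^2 - 978 is irreducible over Q since 978 is not a rational square. The splitting field Q(sqrt(978)) has degree 2 over Q, and its unique nontrivial automorphism is sqrt(978) ↦ -sqrt(978). Hence Gal(Q(sqrt(978))/Q) = Z/2Z.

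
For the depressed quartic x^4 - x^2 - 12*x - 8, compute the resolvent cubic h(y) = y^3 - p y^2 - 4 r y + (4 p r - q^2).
h(y) = y^3 + y^2 + 32*y - 112

Identify coefficients: p = -1, q = -12, r = -8.
Plug into h(y) = y^3 - p y^2 - 4 r y + (4 p r - q^2):
  h(y) = y^3 - (-1) y^2 - 4*(-8) y + (4*(-1)*(-8) - (-12)^2)
       = y^3 + (1) y^2 + (32) y + (-112).
Simplifying: h(y) = y^3 + y^2 + 32*y - 112.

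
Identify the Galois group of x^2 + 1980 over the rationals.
Gal(K/Q) = Z/2Z (cyclic of order 2)

x^2 + 1980 is irreducible over Q since -1980 is not a rational square. The splitting field Q(sqrt(-1980)) has degree 2 over Q, and its unique nontrivial automorphism is sqrt(-1980) ↦ -sqrt(-1980). Hence Gal(Q(sqrt(-1980))/Q) = Z/2Z.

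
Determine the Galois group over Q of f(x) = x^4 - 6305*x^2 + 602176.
Gal(K/Q) = Z/2Z (cyclic of order 2)

f factors as (x^2 - 6208)(x^2 - 97), so the splitting field is K = Q(sqrt(6208), sqrt(97)). The squarefree part of 6208 is 97 and the squarefree part of 97 is also 97, so sqrt(6208) and sqrt(97) are both rational multiples of sqrt(97). Hence Q(sqrt(6208)) = Q(sqrt(97)) = Q(sqrt(97)), and the splitting field collapses to a single degree-2 extension with Galois group Z/2Z.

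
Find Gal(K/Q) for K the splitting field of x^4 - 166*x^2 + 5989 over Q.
Gal(K/Q) = V_4 (Klein four-group, Z/2Z × Z/2Z)

f factors as (x^2 - 53)(x^2 - 113), so the splitting field is K = Q(sqrt(53), sqrt(113)). The elements 53, 113, 5989 are all non-squares in Q, so sqrt(53) and sqrt(113) generate independent quadratic extensions. Thus [K:Q] = 4 and Gal(K/Q) is generated by the two order-2 automorphisms sqrt(53) ↦ -sqrt(53) and sqrt(113) ↦ -sqrt(113), giving V_4.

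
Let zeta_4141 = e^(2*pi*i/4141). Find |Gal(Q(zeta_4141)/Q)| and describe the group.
|Gal(Q(zeta_4141)/Q)| = phi(4141) = 4000; group ≅ (Z/4141Z)^* ≅ Z/40Z × Z/100Z

The n-th cyclotomic polynomial Φ_4141(x) is the minimal polynomial of zeta_4141 over Q and has degree phi(4141) = 4000. So Q(zeta_4141) is a degree-4000 Galois extension with Galois group (Z/4141Z)^*. By CRT, (Z/4141Z)^* ≅ (Z/41Z)^* × (Z/101Z)^*. Each prime-power unit group is (Z/41Z)^* ≅ Z/40Z; (Z/101Z)^* ≅ Z/100Z. Hence Gal(Q(zeta_4141)/Q) ≅ Z/40Z × Z/100Z.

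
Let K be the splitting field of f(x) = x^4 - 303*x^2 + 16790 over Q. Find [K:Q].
[K:Q] = 4

f factors as (x^2 - 230)(x^2 - 73); the splitting field is K = Q(sqrt(230), sqrt(73)). Since 230, 73, and 16790 are all non-squares in Q, the three subfields Q(sqrt(230)), Q(sqrt(73)), Q(sqrt(16790)) are distinct degree-2 extensions, so [K:Q] = 4 (Klein four Galois group).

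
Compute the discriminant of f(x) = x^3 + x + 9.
Δ = -2191

For a depressed cubic x^3 + p x + q the discriminant is Δ = -4 p^3 - 27 q^2 = -4*(1)^3 - 27*(9)^2 = -4 - 2187 = -2191.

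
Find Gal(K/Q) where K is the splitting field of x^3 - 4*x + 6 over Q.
Gal(K/Q) = S_3 (symmetric group of order 6)

Compute the discriminant of x^3 + (0)*x^2 + (-4)*x + (6): Δ = -716. Since Δ is not a rational square, the Galois group is not contained in A_3; it must be the full S_3 (irreducibility of the cubic rules out anything smaller).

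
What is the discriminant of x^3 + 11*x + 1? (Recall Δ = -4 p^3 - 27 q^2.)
Δ = -5351

For a depressed cubic x^3 + p x + q the discriminant is Δ = -4 p^3 - 27 q^2 = -4*(11)^3 - 27*(1)^2 = -5324 - 27 = -5351.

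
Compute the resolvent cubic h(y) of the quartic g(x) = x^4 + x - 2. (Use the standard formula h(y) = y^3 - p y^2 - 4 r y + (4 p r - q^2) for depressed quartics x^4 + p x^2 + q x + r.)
h(y) = y^3 + 8*y - 1

Identify coefficients: p = 0, q = 1, r = -2.
Plug into h(y) = y^3 - p y^2 - 4 r y + (4 p r - q^2):
  h(y) = y^3 - (0) y^2 - 4*(-2) y + (4*(0)*(-2) - (1)^2)
       = y^3 + (0) y^2 + (8) y + (-1).
Simplifying: h(y) = y^3 + 8*y - 1.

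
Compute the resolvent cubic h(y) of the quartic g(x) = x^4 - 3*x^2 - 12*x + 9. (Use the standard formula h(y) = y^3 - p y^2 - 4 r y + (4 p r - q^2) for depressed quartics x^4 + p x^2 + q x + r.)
h(y) = y^3 + 3*y^2 - 36*y - 252

Identify coefficients: p = -3, q = -12, r = 9.
Plug into h(y) = y^3 - p y^2 - 4 r y + (4 p r - q^2):
  h(y) = y^3 - (-3) y^2 - 4*(9) y + (4*(-3)*(9) - (-12)^2)
       = y^3 + (3) y^2 + (-36) y + (-252).
Simplifying: h(y) = y^3 + 3*y^2 - 36*y - 252.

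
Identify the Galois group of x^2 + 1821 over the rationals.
Gal(K/Q) = Z/2Z (cyclic of order 2)

x^2 + 1821 is irreducible over Q since -1821 is not a rational square. The splitting field Q(sqrt(-1821)) has degree 2 over Q, and its unique nontrivial automorphism is sqrt(-1821) ↦ -sqrt(-1821). Hence Gal(Q(sqrt(-1821))/Q) = Z/2Z.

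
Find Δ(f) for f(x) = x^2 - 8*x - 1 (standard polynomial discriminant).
Δ = 68

For a quadratic a x^2 + b x + c the discriminant is Δ = b^2 - 4ac = (-8)^2 - 4*(1)*(-1) = 64 - (-4) = 68.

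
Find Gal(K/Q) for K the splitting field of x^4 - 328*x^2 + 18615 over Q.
Gal(K/Q) = V_4 (Klein four-group, Z/2Z × Z/2Z)

f factors as (x^2 - 255)(x^2 - 73), so the splitting field is K = Q(sqrt(255), sqrt(73)). The elements 255, 73, 18615 are all non-squares in Q, so sqrt(255) and sqrt(73) generate independent quadratic extensions. Thus [K:Q] = 4 and Gal(K/Q) is generated by the two order-2 automorphisms sqrt(255) ↦ -sqrt(255) and sqrt(73) ↦ -sqrt(73), giving V_4.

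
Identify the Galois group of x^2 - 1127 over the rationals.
Gal(K/Q) = Z/2Z (cyclic of order 2)

x^2 - 1127 is irreducible over Q since 1127 is not a rational square. The splitting field Q(sqrt(1127)) has degree 2 over Q, and its unique nontrivial automorphism is sqrt(1127) ↦ -sqrt(1127). Hence Gal(Q(sqrt(1127))/Q) = Z/2Z.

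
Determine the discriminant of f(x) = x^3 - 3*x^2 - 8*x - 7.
Δ = -2479

For x^3 + a x^2 + b x + c the discriminant is Δ = 18 a b c - 4 a^3 c + a^2 b^2 - 4 b^3 - 27 c^2.
Plug a = -3, b = -8, c = -7:
  18*(-3)*(-8)*(-7) - 4*(-3)^3*(-7) + (-3)^2*(-8)^2 - 4*(-8)^3 - 27*(-7)^2
  = -3024 + (-756) + 576 + (2048) + (-1323)
  = -2479.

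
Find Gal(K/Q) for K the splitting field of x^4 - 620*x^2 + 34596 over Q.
Gal(K/Q) = Z/2Z (cyclic of order 2)

f factors as (x^2 - 558)(x^2 - 62), so the splitting field is K = Q(sqrt(558), sqrt(62)). The squarefree part of 558 is 62 and the squarefree part of 62 is also 62, so sqrt(558) and sqrt(62) are both rational multiples of sqrt(62). Hence Q(sqrt(558)) = Q(sqrt(62)) = Q(sqrt(62)), and the splitting field collapses to a single degree-2 extension with Galois group Z/2Z.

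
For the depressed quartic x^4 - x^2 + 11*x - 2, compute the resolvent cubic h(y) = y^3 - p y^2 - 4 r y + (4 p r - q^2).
h(y) = y^3 + y^2 + 8*y - 113

Identify coefficients: p = -1, q = 11, r = -2.
Plug into h(y) = y^3 - p y^2 - 4 r y + (4 p r - q^2):
  h(y) = y^3 - (-1) y^2 - 4*(-2) y + (4*(-1)*(-2) - (11)^2)
       = y^3 + (1) y^2 + (8) y + (-113).
Simplifying: h(y) = y^3 + y^2 + 8*y - 113.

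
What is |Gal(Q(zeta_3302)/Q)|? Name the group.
|Gal(Q(zeta_3302)/Q)| = phi(3302) = 1512; group ≅ (Z/3302Z)^* ≅ Z/12Z × Z/126Z

The n-th cyclotomic polynomial Φ_3302(x) is the minimal polynomial of zeta_3302 over Q and has degree phi(3302) = 1512. So Q(zeta_3302) is a degree-1512 Galois extension with Galois group (Z/3302Z)^*. By CRT, (Z/3302Z)^* ≅ (Z/2Z)^* × (Z/13Z)^* × (Z/127Z)^*. Each prime-power unit group is (Z/2Z)^* ≅ trivial group (order 1); (Z/13Z)^* ≅ Z/12Z; (Z/127Z)^* ≅ Z/126Z. Hence Gal(Q(zeta_3302)/Q) ≅ Z/12Z × Z/126Z.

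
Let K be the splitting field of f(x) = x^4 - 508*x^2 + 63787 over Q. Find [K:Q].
[K:Q] = 4

f factors as (x^2 - 281)(x^2 - 227); the splitting field is K = Q(sqrt(281), sqrt(227)). Since 281, 227, and 63787 are all non-squares in Q, the three subfields Q(sqrt(281)), Q(sqrt(227)), Q(sqrt(63787)) are distinct degree-2 extensions, so [K:Q] = 4 (Klein four Galois group).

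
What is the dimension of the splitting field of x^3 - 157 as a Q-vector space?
[K:Q] = 6

x^3 - 157 has one real root r = 157^(1/3) and two complex roots r*zeta_3, r*zeta_3^2 where zeta_3 = e^(2*pi*i/3). The splitting field is Q(r, zeta_3). [Q(r):Q] = 3 and [Q(zeta_3):Q] = 2 with gcd = 1, so [Q(r, zeta_3):Q] = 3 * 2 = 6.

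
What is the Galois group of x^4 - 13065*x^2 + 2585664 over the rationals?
Gal(K/Q) = Z/2Z (cyclic of order 2)

f factors as (x^2 - 12864)(x^2 - 201), so the splitting field is K = Q(sqrt(12864), sqrt(201)). The squarefree part of 12864 is 201 and the squarefree part of 201 is also 201, so sqrt(12864) and sqrt(201) are both rational multiples of sqrt(201). Hence Q(sqrt(12864)) = Q(sqrt(201)) = Q(sqrt(201)), and the splitting field collapses to a single degree-2 extension with Galois group Z/2Z.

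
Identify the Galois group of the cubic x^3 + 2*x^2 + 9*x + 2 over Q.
Gal(K/Q) = S_3 (symmetric group of order 6)

Compute the discriminant of x^3 + (2)*x^2 + (9)*x + (2): Δ = -2116. Since Δ is not a rational square, the Galois group is not contained in A_3; it must be the full S_3 (irreducibility of the cubic rules out anything smaller).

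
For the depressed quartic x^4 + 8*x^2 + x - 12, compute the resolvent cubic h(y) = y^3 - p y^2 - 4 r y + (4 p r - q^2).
h(y) = y^3 - 8*y^2 + 48*y - 385

Identify coefficients: p = 8, q = 1, r = -12.
Plug into h(y) = y^3 - p y^2 - 4 r y + (4 p r - q^2):
  h(y) = y^3 - (8) y^2 - 4*(-12) y + (4*(8)*(-12) - (1)^2)
       = y^3 + (-8) y^2 + (48) y + (-385).
Simplifying: h(y) = y^3 - 8*y^2 + 48*y - 385.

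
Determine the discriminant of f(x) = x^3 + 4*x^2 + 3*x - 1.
Δ = 49

For x^3 + a x^2 + b x + c the discriminant is Δ = 18 a b c - 4 a^3 c + a^2 b^2 - 4 b^3 - 27 c^2.
Plug a = 4, b = 3, c = -1:
  18*(4)*(3)*(-1) - 4*(4)^3*(-1) + (4)^2*(3)^2 - 4*(3)^3 - 27*(-1)^2
  = -216 + (256) + 144 + (-108) + (-27)
  = 49.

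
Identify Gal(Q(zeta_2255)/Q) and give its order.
|Gal(Q(zeta_2255)/Q)| = phi(2255) = 1600; group ≅ (Z/2255Z)^* ≅ Z/4Z × Z/10Z × Z/40Z

The n-th cyclotomic polynomial Φ_2255(x) is the minimal polynomial of zeta_2255 over Q and has degree phi(2255) = 1600. So Q(zeta_2255) is a degree-1600 Galois extension with Galois group (Z/2255Z)^*. By CRT, (Z/2255Z)^* ≅ (Z/5Z)^* × (Z/11Z)^* × (Z/41Z)^*. Each prime-power unit group is (Z/5Z)^* ≅ Z/4Z; (Z/11Z)^* ≅ Z/10Z; (Z/41Z)^* ≅ Z/40Z. Hence Gal(Q(zeta_2255)/Q) ≅ Z/4Z × Z/10Z × Z/40Z.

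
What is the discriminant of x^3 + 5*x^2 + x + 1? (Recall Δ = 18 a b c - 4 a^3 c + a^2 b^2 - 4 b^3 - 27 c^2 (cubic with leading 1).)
Δ = -416

For x^3 + a x^2 + b x + c the discriminant is Δ = 18 a b c - 4 a^3 c + a^2 b^2 - 4 b^3 - 27 c^2.
Plug a = 5, b = 1, c = 1:
  18*(5)*(1)*(1) - 4*(5)^3*(1) + (5)^2*(1)^2 - 4*(1)^3 - 27*(1)^2
  = 90 + (-500) + 25 + (-4) + (-27)
  = -416.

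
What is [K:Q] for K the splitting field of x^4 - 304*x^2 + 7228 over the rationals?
[K:Q] = 4

f factors as (x^2 - 278)(x^2 - 26); the splitting field is K = Q(sqrt(278), sqrt(26)). Since 278, 26, and 7228 are all non-squares in Q, the three subfields Q(sqrt(278)), Q(sqrt(26)), Q(sqrt(7228)) are distinct degree-2 extensions, so [K:Q] = 4 (Klein four Galois group).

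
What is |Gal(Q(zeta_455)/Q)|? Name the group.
|Gal(Q(zeta_455)/Q)| = phi(455) = 288; group ≅ (Z/455Z)^* ≅ Z/4Z × Z/6Z × Z/12Z

The n-th cyclotomic polynomial Φ_455(x) is the minimal polynomial of zeta_455 over Q and has degree phi(455) = 288. So Q(zeta_455) is a degree-288 Galois extension with Galois group (Z/455Z)^*. By CRT, (Z/455Z)^* ≅ (Z/5Z)^* × (Z/7Z)^* × (Z/13Z)^*. Each prime-power unit group is (Z/5Z)^* ≅ Z/4Z; (Z/7Z)^* ≅ Z/6Z; (Z/13Z)^* ≅ Z/12Z. Hence Gal(Q(zeta_455)/Q) ≅ Z/4Z × Z/6Z × Z/12Z.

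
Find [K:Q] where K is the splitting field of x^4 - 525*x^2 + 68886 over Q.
[K:Q] = 4

f factors as (x^2 - 258)(x^2 - 267); the splitting field is K = Q(sqrt(258), sqrt(267)). Since 258, 267, and 68886 are all non-squares in Q, the three subfields Q(sqrt(258)), Q(sqrt(267)), Q(sqrt(68886)) are distinct degree-2 extensions, so [K:Q] = 4 (Klein four Galois group).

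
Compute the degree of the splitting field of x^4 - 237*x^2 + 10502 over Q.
[K:Q] = 4

f factors as (x^2 - 59)(x^2 - 178); the splitting field is K = Q(sqrt(59), sqrt(178)). Since 59, 178, and 10502 are all non-squares in Q, the three subfields Q(sqrt(59)), Q(sqrt(178)), Q(sqrt(10502)) are distinct degree-2 extensions, so [K:Q] = 4 (Klein four Galois group).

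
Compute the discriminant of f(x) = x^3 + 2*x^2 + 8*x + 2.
Δ = -1388

For x^3 + a x^2 + b x + c the discriminant is Δ = 18 a b c - 4 a^3 c + a^2 b^2 - 4 b^3 - 27 c^2.
Plug a = 2, b = 8, c = 2:
  18*(2)*(8)*(2) - 4*(2)^3*(2) + (2)^2*(8)^2 - 4*(8)^3 - 27*(2)^2
  = 576 + (-64) + 256 + (-2048) + (-108)
  = -1388.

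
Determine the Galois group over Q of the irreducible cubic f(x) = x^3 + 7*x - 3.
Gal(K/Q) = S_3 (symmetric group of order 6)

Compute the discriminant of x^3 + (0)*x^2 + (7)*x + (-3): Δ = -1615. Since Δ is not a rational square, the Galois group is not contained in A_3; it must be the full S_3 (irreducibility of the cubic rules out anything smaller).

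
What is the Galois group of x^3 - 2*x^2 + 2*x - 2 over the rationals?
Gal(K/Q) = S_3 (symmetric group of order 6)

Compute the discriminant of x^3 + (-2)*x^2 + (2)*x + (-2): Δ = -44. Since Δ is not a rational square, the Galois group is not contained in A_3; it must be the full S_3 (irreducibility of the cubic rules out anything smaller).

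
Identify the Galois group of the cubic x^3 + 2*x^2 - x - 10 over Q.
Gal(K/Q) = S_3 (symmetric group of order 6)

Compute the discriminant of x^3 + (2)*x^2 + (-1)*x + (-10): Δ = -2012. Since Δ is not a rational square, the Galois group is not contained in A_3; it must be the full S_3 (irreducibility of the cubic rules out anything smaller).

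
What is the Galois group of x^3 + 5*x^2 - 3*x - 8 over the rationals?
Gal(K/Q) = S_3 (symmetric group of order 6)

Compute the discriminant of x^3 + (5)*x^2 + (-3)*x + (-8): Δ = 4765. Since Δ is not a rational square, the Galois group is not contained in A_3; it must be the full S_3 (irreducibility of the cubic rules out anything smaller).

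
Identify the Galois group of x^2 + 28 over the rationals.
Gal(K/Q) = Z/2Z (cyclic of order 2)

x^2 + 28 is irreducible over Q since -28 is not a rational square. The splitting field Q(sqrt(-28)) has degree 2 over Q, and its unique nontrivial automorphism is sqrt(-28) ↦ -sqrt(-28). Hence Gal(Q(sqrt(-28))/Q) = Z/2Z.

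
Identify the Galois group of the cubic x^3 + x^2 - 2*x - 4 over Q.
Gal(K/Q) = S_3 (symmetric group of order 6)

Compute the discriminant of x^3 + (1)*x^2 + (-2)*x + (-4): Δ = -236. Since Δ is not a rational square, the Galois group is not contained in A_3; it must be the full S_3 (irreducibility of the cubic rules out anything smaller).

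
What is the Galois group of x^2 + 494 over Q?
Gal(K/Q) = Z/2Z (cyclic of order 2)

x^2 + 494 is irreducible over Q since -494 is not a rational square. The splitting field Q(sqrt(-494)) has degree 2 over Q, and its unique nontrivial automorphism is sqrt(-494) ↦ -sqrt(-494). Hence Gal(Q(sqrt(-494))/Q) = Z/2Z.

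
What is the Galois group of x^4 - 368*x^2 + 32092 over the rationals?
Gal(K/Q) = V_4 (Klein four-group, Z/2Z × Z/2Z)

f factors as (x^2 - 226)(x^2 - 142), so the splitting field is K = Q(sqrt(226), sqrt(142)). The elements 226, 142, 32092 are all non-squares in Q, so sqrt(226) and sqrt(142) generate independent quadratic extensions. Thus [K:Q] = 4 and Gal(K/Q) is generated by the two order-2 automorphisms sqrt(226) ↦ -sqrt(226) and sqrt(142) ↦ -sqrt(142), giving V_4.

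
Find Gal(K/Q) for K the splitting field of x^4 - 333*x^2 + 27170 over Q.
Gal(K/Q) = V_4 (Klein four-group, Z/2Z × Z/2Z)

f factors as (x^2 - 143)(x^2 - 190), so the splitting field is K = Q(sqrt(143), sqrt(190)). The elements 143, 190, 27170 are all non-squares in Q, so sqrt(143) and sqrt(190) generate independent quadratic extensions. Thus [K:Q] = 4 and Gal(K/Q) is generated by the two order-2 automorphisms sqrt(143) ↦ -sqrt(143) and sqrt(190) ↦ -sqrt(190), giving V_4.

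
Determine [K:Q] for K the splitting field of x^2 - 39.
[K:Q] = 2

The polynomial x^2 - 39 is irreducible over Q since 39 is not a perfect square. Its splitting field is Q(sqrt(39)), which has degree 2 over Q.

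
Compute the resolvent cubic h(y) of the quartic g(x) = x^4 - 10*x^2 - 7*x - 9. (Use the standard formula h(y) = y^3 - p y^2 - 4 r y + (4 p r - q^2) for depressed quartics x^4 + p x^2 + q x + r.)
h(y) = y^3 + 10*y^2 + 36*y + 311

Identify coefficients: p = -10, q = -7, r = -9.
Plug into h(y) = y^3 - p y^2 - 4 r y + (4 p r - q^2):
  h(y) = y^3 - (-10) y^2 - 4*(-9) y + (4*(-10)*(-9) - (-7)^2)
       = y^3 + (10) y^2 + (36) y + (311).
Simplifying: h(y) = y^3 + 10*y^2 + 36*y + 311.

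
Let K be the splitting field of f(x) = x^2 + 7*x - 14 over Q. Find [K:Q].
[K:Q] = 2

The discriminant of x^2 + (7)*x + (-14) is b^2 - 4c = 49 - (-56) = 105. Since 105 is not a perfect square in Q, the polynomial is irreducible over Q. Its two roots generate a degree-2 extension, so [K:Q] = 2.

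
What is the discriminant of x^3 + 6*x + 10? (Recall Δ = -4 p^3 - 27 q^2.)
Δ = -3564

For a depressed cubic x^3 + p x + q the discriminant is Δ = -4 p^3 - 27 q^2 = -4*(6)^3 - 27*(10)^2 = -864 - 2700 = -3564.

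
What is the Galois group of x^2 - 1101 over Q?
Gal(K/Q) = Z/2Z (cyclic of order 2)

x^2 - 1101 is irreducible over Q since 1101 is not a rational square. The splitting field Q(sqrt(1101)) has degree 2 over Q, and its unique nontrivial automorphism is sqrt(1101) ↦ -sqrt(1101). Hence Gal(Q(sqrt(1101))/Q) = Z/2Z.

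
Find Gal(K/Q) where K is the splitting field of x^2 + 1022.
Gal(K/Q) = Z/2Z (cyclic of order 2)

x^2 + 1022 is irreducible over Q since -1022 is not a rational square. The splitting field Q(sqrt(-1022)) has degree 2 over Q, and its unique nontrivial automorphism is sqrt(-1022) ↦ -sqrt(-1022). Hence Gal(Q(sqrt(-1022))/Q) = Z/2Z.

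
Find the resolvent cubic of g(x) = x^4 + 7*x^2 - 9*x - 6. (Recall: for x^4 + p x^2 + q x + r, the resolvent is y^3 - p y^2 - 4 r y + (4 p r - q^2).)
h(y) = y^3 - 7*y^2 + 24*y - 249

Identify coefficients: p = 7, q = -9, r = -6.
Plug into h(y) = y^3 - p y^2 - 4 r y + (4 p r - q^2):
  h(y) = y^3 - (7) y^2 - 4*(-6) y + (4*(7)*(-6) - (-9)^2)
       = y^3 + (-7) y^2 + (24) y + (-249).
Simplifying: h(y) = y^3 - 7*y^2 + 24*y - 249.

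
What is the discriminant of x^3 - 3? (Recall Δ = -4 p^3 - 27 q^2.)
Δ = -243

For a depressed cubic x^3 + p x + q the discriminant is Δ = -4 p^3 - 27 q^2 = -4*(0)^3 - 27*(-3)^2 = 0 - 243 = -243.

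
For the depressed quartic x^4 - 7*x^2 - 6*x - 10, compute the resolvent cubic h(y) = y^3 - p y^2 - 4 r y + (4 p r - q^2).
h(y) = y^3 + 7*y^2 + 40*y + 244

Identify coefficients: p = -7, q = -6, r = -10.
Plug into h(y) = y^3 - p y^2 - 4 r y + (4 p r - q^2):
  h(y) = y^3 - (-7) y^2 - 4*(-10) y + (4*(-7)*(-10) - (-6)^2)
       = y^3 + (7) y^2 + (40) y + (244).
Simplifying: h(y) = y^3 + 7*y^2 + 40*y + 244.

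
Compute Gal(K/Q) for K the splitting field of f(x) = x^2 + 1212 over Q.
Gal(K/Q) = Z/2Z (cyclic of order 2)

x^2 + 1212 is irreducible over Q since -1212 is not a rational square. The splitting field Q(sqrt(-1212)) has degree 2 over Q, and its unique nontrivial automorphism is sqrt(-1212) ↦ -sqrt(-1212). Hence Gal(Q(sqrt(-1212))/Q) = Z/2Z.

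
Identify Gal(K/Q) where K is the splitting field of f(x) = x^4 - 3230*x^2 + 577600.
Gal(K/Q) = Z/2Z (cyclic of order 2)

f factors as (x^2 - 190)(x^2 - 3040), so the splitting field is K = Q(sqrt(190), sqrt(3040)). The squarefree part of 190 is 190 and the squarefree part of 3040 is also 190, so sqrt(190) and sqrt(3040) are both rational multiples of sqrt(190). Hence Q(sqrt(190)) = Q(sqrt(3040)) = Q(sqrt(190)), and the splitting field collapses to a single degree-2 extension with Galois group Z/2Z.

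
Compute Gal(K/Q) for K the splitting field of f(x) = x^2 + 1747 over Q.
Gal(K/Q) = Z/2Z (cyclic of order 2)

x^2 + 1747 is irreducible over Q since -1747 is not a rational square. The splitting field Q(sqrt(-1747)) has degree 2 over Q, and its unique nontrivial automorphism is sqrt(-1747) ↦ -sqrt(-1747). Hence Gal(Q(sqrt(-1747))/Q) = Z/2Z.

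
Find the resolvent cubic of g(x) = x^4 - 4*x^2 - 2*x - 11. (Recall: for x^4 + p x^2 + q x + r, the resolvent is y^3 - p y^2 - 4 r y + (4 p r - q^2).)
h(y) = y^3 + 4*y^2 + 44*y + 172

Identify coefficients: p = -4, q = -2, r = -11.
Plug into h(y) = y^3 - p y^2 - 4 r y + (4 p r - q^2):
  h(y) = y^3 - (-4) y^2 - 4*(-11) y + (4*(-4)*(-11) - (-2)^2)
       = y^3 + (4) y^2 + (44) y + (172).
Simplifying: h(y) = y^3 + 4*y^2 + 44*y + 172.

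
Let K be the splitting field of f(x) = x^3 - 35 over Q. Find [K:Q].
[K:Q] = 6

x^3 - 35 has one real root r = 35^(1/3) and two complex roots r*zeta_3, r*zeta_3^2 where zeta_3 = e^(2*pi*i/3). The splitting field is Q(r, zeta_3). [Q(r):Q] = 3 and [Q(zeta_3):Q] = 2 with gcd = 1, so [Q(r, zeta_3):Q] = 3 * 2 = 6.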